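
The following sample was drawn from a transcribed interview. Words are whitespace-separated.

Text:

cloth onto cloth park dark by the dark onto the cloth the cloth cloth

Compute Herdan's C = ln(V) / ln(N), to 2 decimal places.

0.68

N = 14, V = 6.
ln(V) = 1.791759, ln(N) = 2.639057
C = 1.791759 / 2.639057 = 0.68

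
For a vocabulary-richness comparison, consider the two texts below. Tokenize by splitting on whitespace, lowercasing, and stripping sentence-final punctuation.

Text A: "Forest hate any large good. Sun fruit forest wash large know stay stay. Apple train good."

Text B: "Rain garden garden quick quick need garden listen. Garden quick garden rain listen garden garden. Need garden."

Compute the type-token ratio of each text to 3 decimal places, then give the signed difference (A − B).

0.456

TTR(A) = 12/16 = 0.750
TTR(B) = 5/17 = 0.294
Difference = 0.750 − 0.294 = 0.456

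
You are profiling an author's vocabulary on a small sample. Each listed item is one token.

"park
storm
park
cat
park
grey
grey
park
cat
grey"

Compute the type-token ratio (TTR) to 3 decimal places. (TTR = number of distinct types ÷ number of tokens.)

N = 10 tokens, V = 4 types.
TTR = V / N = 4 / 10 = 0.400

0.400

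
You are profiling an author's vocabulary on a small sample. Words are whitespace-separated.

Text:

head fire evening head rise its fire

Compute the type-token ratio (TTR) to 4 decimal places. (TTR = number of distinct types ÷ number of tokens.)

0.7143

N = 7 tokens, V = 5 types.
TTR = V / N = 5 / 7 = 0.7143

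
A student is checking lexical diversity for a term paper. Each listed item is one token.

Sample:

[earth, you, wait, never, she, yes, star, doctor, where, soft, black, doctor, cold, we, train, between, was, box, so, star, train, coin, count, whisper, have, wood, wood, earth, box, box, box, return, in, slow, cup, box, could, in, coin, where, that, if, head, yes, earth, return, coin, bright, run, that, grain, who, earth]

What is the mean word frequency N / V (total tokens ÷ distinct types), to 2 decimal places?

N = 53 tokens, V = 35 types.
Mean frequency = N / V = 53 / 35 = 1.51

1.51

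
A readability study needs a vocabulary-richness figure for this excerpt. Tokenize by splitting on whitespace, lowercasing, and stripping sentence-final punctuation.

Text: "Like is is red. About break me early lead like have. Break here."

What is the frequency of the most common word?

Frequencies: like:2, is:2, break:2, red:1, about:1, me:1, early:1, lead:1, have:1, here:1
Most common: 'like' with frequency 2.

2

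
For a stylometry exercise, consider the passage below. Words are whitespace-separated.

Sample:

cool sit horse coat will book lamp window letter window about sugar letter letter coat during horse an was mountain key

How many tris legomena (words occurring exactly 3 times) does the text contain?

Frequencies: letter:3, horse:2, coat:2, window:2, cool:1, sit:1, will:1, book:1, lamp:1, about:1, sugar:1, during:1, an:1, was:1, mountain:1, key:1
Words with frequency 3: letter

1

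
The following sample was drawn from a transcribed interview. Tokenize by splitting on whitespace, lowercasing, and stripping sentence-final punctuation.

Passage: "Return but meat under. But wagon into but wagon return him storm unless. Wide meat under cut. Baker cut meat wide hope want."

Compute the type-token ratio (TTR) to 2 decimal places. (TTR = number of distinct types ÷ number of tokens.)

N = 23 tokens, V = 14 types.
TTR = V / N = 14 / 23 = 0.61

0.61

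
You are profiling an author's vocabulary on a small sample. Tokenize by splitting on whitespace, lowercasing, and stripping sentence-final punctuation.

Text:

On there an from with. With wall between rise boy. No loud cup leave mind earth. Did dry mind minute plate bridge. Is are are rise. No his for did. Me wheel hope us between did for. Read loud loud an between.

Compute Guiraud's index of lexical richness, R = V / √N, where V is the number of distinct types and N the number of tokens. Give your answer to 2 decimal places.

N = 42, V = 29.
√N = 6.480741
R = 29 / 6.480741 = 4.47

4.47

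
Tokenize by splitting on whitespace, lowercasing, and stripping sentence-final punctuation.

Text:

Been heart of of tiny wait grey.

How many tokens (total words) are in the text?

7

Tokens: been, heart, of, of, tiny, wait, grey
N = 7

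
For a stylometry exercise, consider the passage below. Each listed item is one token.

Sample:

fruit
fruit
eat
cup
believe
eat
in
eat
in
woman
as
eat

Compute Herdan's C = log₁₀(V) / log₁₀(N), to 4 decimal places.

0.7831

N = 12, V = 7.
log₁₀(V) = 0.845098, log₁₀(N) = 1.079181
C = 0.845098 / 1.079181 = 0.7831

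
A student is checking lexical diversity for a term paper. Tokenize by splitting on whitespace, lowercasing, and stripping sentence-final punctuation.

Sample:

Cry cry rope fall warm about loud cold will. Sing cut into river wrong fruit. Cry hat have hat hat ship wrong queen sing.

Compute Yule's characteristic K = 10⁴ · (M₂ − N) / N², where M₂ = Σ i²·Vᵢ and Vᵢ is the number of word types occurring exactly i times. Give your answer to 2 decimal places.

277.78

Frequencies: cry:3, hat:3, sing:2, wrong:2, rope:1, fall:1, warm:1, about:1, loud:1, cold:1, will:1, cut:1, into:1, river:1, fruit:1, have:1, ship:1, queen:1
N = 24. Frequency spectrum: V_1=14, V_2=2, V_3=2
M₂ = 1²·14 + 2²·2 + 3²·2 = 40
K = 10000 × (40 − 24) / 24² = 277.78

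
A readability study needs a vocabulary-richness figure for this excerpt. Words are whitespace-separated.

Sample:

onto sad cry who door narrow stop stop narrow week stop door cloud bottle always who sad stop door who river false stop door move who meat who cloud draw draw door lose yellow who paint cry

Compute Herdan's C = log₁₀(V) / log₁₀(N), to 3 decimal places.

N = 37, V = 19.
log₁₀(V) = 1.278754, log₁₀(N) = 1.568202
C = 1.278754 / 1.568202 = 0.815

0.815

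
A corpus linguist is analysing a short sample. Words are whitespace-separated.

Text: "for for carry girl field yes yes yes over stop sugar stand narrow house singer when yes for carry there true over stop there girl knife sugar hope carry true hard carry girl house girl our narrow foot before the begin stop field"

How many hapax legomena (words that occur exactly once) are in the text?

Frequencies: carry:4, girl:4, yes:4, for:3, stop:3, field:2, over:2, sugar:2, narrow:2, house:2, there:2, true:2, stand:1, singer:1, when:1, knife:1, hope:1, hard:1, our:1, foot:1, … (3 more, each freq 1)
Hapax (freq=1): before, begin, foot, hard, hope, knife, our, singer, stand, the, when

11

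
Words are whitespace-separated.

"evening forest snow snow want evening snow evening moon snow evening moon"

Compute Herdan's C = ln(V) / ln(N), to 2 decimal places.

N = 12, V = 5.
ln(V) = 1.609438, ln(N) = 2.484907
C = 1.609438 / 2.484907 = 0.65

0.65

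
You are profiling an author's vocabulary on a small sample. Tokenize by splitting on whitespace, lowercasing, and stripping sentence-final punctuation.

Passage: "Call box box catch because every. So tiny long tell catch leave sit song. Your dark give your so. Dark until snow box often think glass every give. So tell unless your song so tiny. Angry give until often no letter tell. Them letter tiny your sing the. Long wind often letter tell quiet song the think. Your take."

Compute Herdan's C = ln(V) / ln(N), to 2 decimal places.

N = 59, V = 30.
ln(V) = 3.401197, ln(N) = 4.077537
C = 3.401197 / 4.077537 = 0.83

0.83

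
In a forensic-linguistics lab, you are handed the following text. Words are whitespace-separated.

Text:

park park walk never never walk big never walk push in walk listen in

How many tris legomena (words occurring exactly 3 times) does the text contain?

Frequencies: walk:4, never:3, park:2, in:2, big:1, push:1, listen:1
Words with frequency 3: never

1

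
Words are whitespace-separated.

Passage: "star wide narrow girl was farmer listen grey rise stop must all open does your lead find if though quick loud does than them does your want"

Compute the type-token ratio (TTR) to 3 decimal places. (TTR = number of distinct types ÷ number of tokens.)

0.889

N = 27 tokens, V = 24 types.
TTR = V / N = 24 / 27 = 0.889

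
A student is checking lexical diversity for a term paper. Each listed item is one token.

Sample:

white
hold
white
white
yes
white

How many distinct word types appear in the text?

Distinct types: {hold, white, yes}
V = 3

3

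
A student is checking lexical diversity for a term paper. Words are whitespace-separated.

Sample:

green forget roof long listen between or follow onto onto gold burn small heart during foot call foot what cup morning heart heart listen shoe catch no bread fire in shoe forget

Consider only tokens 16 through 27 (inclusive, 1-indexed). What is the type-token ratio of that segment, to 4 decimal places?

0.8333

Segment tokens 16–27: foot, call, foot, what, cup, morning, heart, heart, listen, shoe, catch, no
Segment N = 12, segment V = 10.
TTR = 10 / 12 = 0.8333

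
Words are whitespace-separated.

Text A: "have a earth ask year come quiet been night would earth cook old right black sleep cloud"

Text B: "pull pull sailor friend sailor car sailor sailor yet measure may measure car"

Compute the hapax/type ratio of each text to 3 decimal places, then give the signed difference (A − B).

A: hapax=15, V=16, ratio=0.938
B: hapax=3, V=7, ratio=0.429
Difference = 0.938 − 0.429 = 0.509

0.509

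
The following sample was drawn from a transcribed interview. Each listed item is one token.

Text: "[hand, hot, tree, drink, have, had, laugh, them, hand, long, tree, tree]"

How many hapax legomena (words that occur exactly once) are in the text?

Frequencies: tree:3, hand:2, hot:1, drink:1, have:1, had:1, laugh:1, them:1, long:1
Hapax (freq=1): drink, had, have, hot, laugh, long, them

7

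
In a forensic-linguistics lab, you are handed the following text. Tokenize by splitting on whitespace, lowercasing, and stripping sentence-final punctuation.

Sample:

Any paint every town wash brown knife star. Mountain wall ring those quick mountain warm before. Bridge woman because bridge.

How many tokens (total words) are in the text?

Tokens: any, paint, every, town, wash, brown, knife, star, mountain, wall, ring, those, quick, mountain, warm, before, bridge, woman, because, bridge
N = 20

20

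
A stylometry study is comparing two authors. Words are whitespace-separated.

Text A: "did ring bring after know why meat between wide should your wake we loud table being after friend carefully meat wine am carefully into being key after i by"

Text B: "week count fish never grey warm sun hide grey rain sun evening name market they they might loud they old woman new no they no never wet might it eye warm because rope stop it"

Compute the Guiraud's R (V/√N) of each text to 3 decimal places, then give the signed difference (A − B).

A: V=24, N=29, R=4.457
B: V=25, N=35, R=4.226
Difference = 4.457 − 4.226 = 0.231

0.231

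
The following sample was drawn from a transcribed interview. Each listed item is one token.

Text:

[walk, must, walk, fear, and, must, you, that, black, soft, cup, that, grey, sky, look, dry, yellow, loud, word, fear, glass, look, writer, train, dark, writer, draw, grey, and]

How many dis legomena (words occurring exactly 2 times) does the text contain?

8

Frequencies: walk:2, must:2, fear:2, and:2, that:2, grey:2, look:2, writer:2, you:1, black:1, soft:1, cup:1, sky:1, dry:1, yellow:1, loud:1, word:1, glass:1, train:1, dark:1, … (1 more, each freq 1)
Words with frequency 2: and, fear, grey, look, must, that, walk, writer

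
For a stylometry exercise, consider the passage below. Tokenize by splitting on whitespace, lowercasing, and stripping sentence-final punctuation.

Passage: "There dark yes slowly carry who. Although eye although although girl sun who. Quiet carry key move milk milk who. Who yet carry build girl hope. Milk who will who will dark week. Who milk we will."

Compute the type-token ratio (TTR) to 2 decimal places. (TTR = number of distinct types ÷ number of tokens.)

0.54

N = 37 tokens, V = 20 types.
TTR = V / N = 20 / 37 = 0.54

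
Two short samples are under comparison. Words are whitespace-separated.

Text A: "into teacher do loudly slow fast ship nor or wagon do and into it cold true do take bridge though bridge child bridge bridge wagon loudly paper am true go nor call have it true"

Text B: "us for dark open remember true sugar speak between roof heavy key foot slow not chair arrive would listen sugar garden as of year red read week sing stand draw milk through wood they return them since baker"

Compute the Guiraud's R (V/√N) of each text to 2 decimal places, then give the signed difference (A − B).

-2.11

A: V=23, N=35, R=3.89
B: V=37, N=38, R=6.00
Difference = 3.89 − 6.00 = -2.11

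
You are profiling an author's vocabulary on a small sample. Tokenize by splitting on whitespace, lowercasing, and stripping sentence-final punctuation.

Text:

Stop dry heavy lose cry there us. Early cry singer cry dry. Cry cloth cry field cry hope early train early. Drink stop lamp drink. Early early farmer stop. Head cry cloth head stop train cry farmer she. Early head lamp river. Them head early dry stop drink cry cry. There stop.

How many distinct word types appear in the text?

Distinct types: {cloth, cry, drink, dry, early, farmer, field, head, heavy, hope, lamp, lose, river, she, singer, stop, them, there, train, us}
V = 20

20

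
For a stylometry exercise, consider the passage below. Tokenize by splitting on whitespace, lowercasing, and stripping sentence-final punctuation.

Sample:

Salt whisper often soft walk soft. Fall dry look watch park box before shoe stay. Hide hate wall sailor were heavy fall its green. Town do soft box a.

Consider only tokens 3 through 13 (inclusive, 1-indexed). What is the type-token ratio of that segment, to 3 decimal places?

0.909

Segment tokens 3–13: often, soft, walk, soft, fall, dry, look, watch, park, box, before
Segment N = 11, segment V = 10.
TTR = 10 / 11 = 0.909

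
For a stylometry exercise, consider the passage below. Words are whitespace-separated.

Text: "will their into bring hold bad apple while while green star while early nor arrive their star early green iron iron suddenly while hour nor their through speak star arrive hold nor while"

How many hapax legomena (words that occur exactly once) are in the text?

Frequencies: while:5, their:3, star:3, nor:3, hold:2, green:2, early:2, arrive:2, iron:2, will:1, into:1, bring:1, bad:1, apple:1, suddenly:1, hour:1, through:1, speak:1
Hapax (freq=1): apple, bad, bring, hour, into, speak, suddenly, through, will

9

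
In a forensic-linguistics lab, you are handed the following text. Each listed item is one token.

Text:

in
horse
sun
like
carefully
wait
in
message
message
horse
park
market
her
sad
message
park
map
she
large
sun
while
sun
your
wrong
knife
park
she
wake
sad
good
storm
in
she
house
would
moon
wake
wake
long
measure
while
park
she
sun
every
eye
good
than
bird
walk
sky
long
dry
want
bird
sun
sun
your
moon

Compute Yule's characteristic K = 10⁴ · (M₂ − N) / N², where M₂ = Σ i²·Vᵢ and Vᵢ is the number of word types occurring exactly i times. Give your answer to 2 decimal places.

Frequencies: sun:6, park:4, she:4, in:3, message:3, wake:3, horse:2, sad:2, while:2, your:2, good:2, moon:2, long:2, bird:2, like:1, carefully:1, wait:1, market:1, her:1, map:1, … (14 more, each freq 1)
N = 59. Frequency spectrum: V_1=20, V_2=8, V_3=3, V_4=2, V_6=1
M₂ = 1²·20 + 2²·8 + 3²·3 + 4²·2 + 6²·1 = 147
K = 10000 × (147 − 59) / 59² = 252.80

252.80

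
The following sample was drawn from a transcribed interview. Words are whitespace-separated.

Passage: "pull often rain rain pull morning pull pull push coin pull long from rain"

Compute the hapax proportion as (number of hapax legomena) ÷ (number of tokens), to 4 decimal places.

0.4286

Frequencies: pull:5, rain:3, often:1, morning:1, push:1, coin:1, long:1, from:1
Hapax count = 6; token count = 14.
Ratio = 6 / 14 = 0.4286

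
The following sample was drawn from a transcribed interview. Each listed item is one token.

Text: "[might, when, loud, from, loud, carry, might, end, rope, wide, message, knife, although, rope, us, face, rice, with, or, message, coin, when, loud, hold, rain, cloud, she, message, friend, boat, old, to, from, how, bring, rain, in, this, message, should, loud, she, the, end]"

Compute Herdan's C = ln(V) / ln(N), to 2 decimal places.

0.91

N = 44, V = 31.
ln(V) = 3.433987, ln(N) = 3.784190
C = 3.433987 / 3.784190 = 0.91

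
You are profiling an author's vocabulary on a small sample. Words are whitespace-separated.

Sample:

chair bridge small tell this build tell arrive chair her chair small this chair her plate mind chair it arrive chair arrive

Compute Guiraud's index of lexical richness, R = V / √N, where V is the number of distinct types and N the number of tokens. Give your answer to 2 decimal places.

2.35

N = 22, V = 11.
√N = 4.690416
R = 11 / 4.690416 = 2.35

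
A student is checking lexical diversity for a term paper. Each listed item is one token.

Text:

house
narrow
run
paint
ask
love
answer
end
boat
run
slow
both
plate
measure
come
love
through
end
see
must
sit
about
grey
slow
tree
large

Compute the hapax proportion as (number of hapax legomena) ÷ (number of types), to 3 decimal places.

Frequencies: run:2, love:2, end:2, slow:2, house:1, narrow:1, paint:1, ask:1, answer:1, boat:1, both:1, plate:1, measure:1, come:1, through:1, see:1, must:1, sit:1, about:1, grey:1, … (2 more, each freq 1)
Hapax count = 18; type count = 22.
Ratio = 18 / 22 = 0.818

0.818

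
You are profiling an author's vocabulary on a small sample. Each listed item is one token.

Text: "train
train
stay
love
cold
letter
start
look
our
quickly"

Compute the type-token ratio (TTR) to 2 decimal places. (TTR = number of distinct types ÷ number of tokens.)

N = 10 tokens, V = 9 types.
TTR = V / N = 9 / 10 = 0.90

0.90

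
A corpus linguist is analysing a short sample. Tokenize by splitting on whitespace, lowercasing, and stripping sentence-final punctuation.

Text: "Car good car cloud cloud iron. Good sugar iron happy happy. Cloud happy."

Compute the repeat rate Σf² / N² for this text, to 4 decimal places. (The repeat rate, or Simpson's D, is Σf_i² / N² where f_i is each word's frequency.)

0.1834

Frequencies: cloud:3, happy:3, car:2, good:2, iron:2, sugar:1
Σf² = 31; N² = 169
Repeat rate = 31 / 169 = 0.1834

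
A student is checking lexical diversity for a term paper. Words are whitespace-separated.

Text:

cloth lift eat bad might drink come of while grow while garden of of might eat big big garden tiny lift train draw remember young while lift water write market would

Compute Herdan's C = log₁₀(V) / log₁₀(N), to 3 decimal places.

N = 31, V = 21.
log₁₀(V) = 1.322219, log₁₀(N) = 1.491362
C = 1.322219 / 1.491362 = 0.887

0.887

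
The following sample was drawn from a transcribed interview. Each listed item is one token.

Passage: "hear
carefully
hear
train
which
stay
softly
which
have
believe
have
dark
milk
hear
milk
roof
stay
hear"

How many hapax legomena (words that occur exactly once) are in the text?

Frequencies: hear:4, which:2, stay:2, have:2, milk:2, carefully:1, train:1, softly:1, believe:1, dark:1, roof:1
Hapax (freq=1): believe, carefully, dark, roof, softly, train

6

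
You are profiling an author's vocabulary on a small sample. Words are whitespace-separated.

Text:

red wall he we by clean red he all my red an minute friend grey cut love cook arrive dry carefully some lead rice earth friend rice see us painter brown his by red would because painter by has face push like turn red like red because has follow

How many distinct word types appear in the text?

35

Distinct types: {all, an, arrive, because, brown, by, carefully, clean, cook, cut, dry, earth, face, follow, friend, grey, has, he, his, lead, like, love, minute, my, painter, push, red, rice, see, some, turn, us, wall, we, would}
V = 35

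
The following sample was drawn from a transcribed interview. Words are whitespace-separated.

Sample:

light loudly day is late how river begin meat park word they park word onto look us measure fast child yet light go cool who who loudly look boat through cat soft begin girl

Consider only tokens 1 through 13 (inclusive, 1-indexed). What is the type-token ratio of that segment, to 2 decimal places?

0.92

Segment tokens 1–13: light, loudly, day, is, late, how, river, begin, meat, park, word, they, park
Segment N = 13, segment V = 12.
TTR = 12 / 13 = 0.92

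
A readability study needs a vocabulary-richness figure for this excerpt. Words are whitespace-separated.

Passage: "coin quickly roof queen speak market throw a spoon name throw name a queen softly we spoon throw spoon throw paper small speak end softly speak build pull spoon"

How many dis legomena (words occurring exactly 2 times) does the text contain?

Frequencies: throw:4, spoon:4, speak:3, queen:2, a:2, name:2, softly:2, coin:1, quickly:1, roof:1, market:1, we:1, paper:1, small:1, end:1, build:1, pull:1
Words with frequency 2: a, name, queen, softly

4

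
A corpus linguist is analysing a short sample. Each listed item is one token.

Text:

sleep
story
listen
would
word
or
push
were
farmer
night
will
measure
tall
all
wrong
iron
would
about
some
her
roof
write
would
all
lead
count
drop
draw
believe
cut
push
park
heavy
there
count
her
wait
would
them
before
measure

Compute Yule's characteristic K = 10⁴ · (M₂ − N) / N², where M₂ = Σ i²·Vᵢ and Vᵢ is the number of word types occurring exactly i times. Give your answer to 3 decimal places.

Frequencies: would:4, push:2, measure:2, all:2, her:2, count:2, sleep:1, story:1, listen:1, word:1, or:1, were:1, farmer:1, night:1, will:1, tall:1, wrong:1, iron:1, about:1, some:1, … (13 more, each freq 1)
N = 41. Frequency spectrum: V_1=27, V_2=5, V_4=1
M₂ = 1²·27 + 2²·5 + 4²·1 = 63
K = 10000 × (63 − 41) / 41² = 130.874

130.874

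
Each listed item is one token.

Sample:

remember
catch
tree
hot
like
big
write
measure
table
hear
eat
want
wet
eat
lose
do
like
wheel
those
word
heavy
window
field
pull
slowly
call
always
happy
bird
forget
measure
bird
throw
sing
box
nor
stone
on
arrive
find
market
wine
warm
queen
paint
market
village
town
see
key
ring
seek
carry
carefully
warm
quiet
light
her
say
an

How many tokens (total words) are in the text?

Tokens: remember, catch, tree, hot, like, big, write, measure, table, hear, eat, want, wet, eat, lose, do, like, wheel, those, word, heavy, window, field, pull, slowly, call, always, happy, bird, forget, measure, bird, throw, sing, box, nor, stone, on, arrive, find, market, wine, warm, queen, paint, market, village, town, see, key, ring, seek, carry, carefully, warm, quiet, light, her, say, an
N = 60

60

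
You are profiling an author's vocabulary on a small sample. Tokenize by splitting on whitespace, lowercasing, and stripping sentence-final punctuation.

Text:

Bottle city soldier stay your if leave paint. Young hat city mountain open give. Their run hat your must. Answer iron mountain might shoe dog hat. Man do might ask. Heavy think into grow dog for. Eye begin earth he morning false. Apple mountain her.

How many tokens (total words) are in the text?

45

Tokens: bottle, city, soldier, stay, your, if, leave, paint, young, hat, city, mountain, open, give, their, run, hat, your, must, answer, iron, mountain, might, shoe, dog, hat, man, do, might, ask, heavy, think, into, grow, dog, for, eye, begin, earth, he, morning, false, apple, mountain, her
N = 45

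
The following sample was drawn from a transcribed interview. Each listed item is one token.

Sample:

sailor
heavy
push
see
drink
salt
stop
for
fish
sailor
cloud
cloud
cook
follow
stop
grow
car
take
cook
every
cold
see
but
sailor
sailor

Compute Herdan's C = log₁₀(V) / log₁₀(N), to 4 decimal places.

N = 25, V = 18.
log₁₀(V) = 1.255273, log₁₀(N) = 1.397940
C = 1.255273 / 1.397940 = 0.8979

0.8979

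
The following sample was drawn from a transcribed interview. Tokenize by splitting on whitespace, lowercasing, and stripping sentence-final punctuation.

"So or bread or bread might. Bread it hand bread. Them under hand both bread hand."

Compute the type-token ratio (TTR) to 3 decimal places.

0.563

N = 16 tokens, V = 9 types.
TTR = V / N = 9 / 16 = 0.563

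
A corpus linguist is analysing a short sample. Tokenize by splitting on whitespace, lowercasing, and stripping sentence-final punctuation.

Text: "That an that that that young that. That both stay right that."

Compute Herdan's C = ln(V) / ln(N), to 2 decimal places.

0.72

N = 12, V = 6.
ln(V) = 1.791759, ln(N) = 2.484907
C = 1.791759 / 2.484907 = 0.72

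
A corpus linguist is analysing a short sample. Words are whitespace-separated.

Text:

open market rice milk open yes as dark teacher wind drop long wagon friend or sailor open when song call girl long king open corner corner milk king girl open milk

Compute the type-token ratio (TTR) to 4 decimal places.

N = 31 tokens, V = 21 types.
TTR = V / N = 21 / 31 = 0.6774

0.6774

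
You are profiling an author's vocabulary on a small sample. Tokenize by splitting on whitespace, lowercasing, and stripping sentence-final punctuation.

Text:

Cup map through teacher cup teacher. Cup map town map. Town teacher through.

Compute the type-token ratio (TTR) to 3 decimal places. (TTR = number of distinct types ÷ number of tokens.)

0.385

N = 13 tokens, V = 5 types.
TTR = V / N = 5 / 13 = 0.385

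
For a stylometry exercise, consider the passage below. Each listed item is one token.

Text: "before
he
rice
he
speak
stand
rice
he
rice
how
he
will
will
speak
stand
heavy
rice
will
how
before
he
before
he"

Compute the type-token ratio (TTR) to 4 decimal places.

0.3478

N = 23 tokens, V = 8 types.
TTR = V / N = 8 / 23 = 0.3478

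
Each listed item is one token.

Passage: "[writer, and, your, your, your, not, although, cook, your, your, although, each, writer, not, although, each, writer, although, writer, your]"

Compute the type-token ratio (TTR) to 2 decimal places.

0.35

N = 20 tokens, V = 7 types.
TTR = V / N = 7 / 20 = 0.35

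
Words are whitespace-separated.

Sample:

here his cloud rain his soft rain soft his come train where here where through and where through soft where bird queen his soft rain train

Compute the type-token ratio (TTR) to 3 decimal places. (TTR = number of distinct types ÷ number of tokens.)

N = 26 tokens, V = 12 types.
TTR = V / N = 12 / 26 = 0.462

0.462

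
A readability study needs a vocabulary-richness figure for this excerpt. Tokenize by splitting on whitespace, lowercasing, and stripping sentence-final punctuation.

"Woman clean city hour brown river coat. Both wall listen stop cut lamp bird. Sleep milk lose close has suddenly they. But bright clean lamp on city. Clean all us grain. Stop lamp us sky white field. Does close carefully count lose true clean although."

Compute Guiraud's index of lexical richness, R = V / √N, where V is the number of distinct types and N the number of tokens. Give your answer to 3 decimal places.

5.217

N = 45, V = 35.
√N = 6.708204
R = 35 / 6.708204 = 5.217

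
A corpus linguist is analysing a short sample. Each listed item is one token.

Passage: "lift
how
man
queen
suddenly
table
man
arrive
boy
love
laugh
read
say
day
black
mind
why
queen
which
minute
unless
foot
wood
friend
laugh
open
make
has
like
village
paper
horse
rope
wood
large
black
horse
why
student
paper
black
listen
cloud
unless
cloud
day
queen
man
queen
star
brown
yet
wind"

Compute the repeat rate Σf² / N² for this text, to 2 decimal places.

Frequencies: queen:4, man:3, black:3, laugh:2, day:2, why:2, unless:2, wood:2, paper:2, horse:2, cloud:2, lift:1, how:1, suddenly:1, table:1, arrive:1, boy:1, love:1, read:1, say:1, … (18 more, each freq 1)
Σf² = 93; N² = 2809
Repeat rate = 93 / 2809 = 0.03

0.03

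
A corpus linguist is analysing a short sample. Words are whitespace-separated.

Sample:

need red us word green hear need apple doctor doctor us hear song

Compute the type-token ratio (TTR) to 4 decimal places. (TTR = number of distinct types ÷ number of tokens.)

N = 13 tokens, V = 9 types.
TTR = V / N = 9 / 13 = 0.6923

0.6923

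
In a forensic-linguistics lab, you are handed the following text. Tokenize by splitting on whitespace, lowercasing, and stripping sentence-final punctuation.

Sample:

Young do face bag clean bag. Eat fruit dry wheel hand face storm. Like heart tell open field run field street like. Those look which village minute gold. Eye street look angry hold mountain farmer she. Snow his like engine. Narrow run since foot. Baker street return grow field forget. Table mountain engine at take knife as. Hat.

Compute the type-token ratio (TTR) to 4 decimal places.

0.7931

N = 58 tokens, V = 46 types.
TTR = V / N = 46 / 58 = 0.7931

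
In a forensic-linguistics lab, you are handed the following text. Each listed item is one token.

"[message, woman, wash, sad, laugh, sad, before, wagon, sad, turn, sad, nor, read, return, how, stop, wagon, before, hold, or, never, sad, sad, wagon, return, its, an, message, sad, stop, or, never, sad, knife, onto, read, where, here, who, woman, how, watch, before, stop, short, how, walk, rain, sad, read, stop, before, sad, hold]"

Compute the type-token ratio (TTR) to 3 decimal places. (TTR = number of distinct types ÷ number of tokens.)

N = 54 tokens, V = 27 types.
TTR = V / N = 27 / 54 = 0.500

0.500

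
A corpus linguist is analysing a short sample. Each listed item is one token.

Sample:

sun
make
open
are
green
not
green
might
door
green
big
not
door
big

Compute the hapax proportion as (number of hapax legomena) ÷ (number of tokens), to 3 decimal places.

Frequencies: green:3, not:2, door:2, big:2, sun:1, make:1, open:1, are:1, might:1
Hapax count = 5; token count = 14.
Ratio = 5 / 14 = 0.357

0.357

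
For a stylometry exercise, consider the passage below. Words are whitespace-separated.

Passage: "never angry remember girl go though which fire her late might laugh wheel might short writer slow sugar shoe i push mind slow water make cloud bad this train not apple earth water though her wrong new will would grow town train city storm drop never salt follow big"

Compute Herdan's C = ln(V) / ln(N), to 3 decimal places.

0.960

N = 49, V = 42.
ln(V) = 3.737670, ln(N) = 3.891820
C = 3.737670 / 3.891820 = 0.960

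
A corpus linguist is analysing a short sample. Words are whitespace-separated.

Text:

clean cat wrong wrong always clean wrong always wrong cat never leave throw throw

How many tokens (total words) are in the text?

Tokens: clean, cat, wrong, wrong, always, clean, wrong, always, wrong, cat, never, leave, throw, throw
N = 14

14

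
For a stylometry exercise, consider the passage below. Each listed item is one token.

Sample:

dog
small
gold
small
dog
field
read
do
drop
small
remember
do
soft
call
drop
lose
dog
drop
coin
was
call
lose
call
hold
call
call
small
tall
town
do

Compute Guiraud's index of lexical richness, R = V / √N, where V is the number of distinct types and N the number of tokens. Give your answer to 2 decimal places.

2.92

N = 30, V = 16.
√N = 5.477226
R = 16 / 5.477226 = 2.92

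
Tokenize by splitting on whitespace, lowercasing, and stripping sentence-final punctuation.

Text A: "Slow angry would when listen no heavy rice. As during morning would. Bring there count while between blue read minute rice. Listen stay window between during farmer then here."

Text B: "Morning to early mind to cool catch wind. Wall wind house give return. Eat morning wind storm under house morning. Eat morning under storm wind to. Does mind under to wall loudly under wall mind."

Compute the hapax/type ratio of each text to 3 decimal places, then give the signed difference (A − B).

0.354

A: hapax=19, V=24, ratio=0.792
B: hapax=7, V=16, ratio=0.438
Difference = 0.792 − 0.438 = 0.354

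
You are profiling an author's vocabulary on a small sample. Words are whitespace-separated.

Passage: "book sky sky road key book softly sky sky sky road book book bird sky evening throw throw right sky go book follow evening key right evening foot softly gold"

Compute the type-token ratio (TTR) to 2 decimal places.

N = 30 tokens, V = 13 types.
TTR = V / N = 13 / 30 = 0.43

0.43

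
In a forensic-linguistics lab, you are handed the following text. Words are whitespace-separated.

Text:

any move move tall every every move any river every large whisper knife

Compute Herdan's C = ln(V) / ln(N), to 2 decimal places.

N = 13, V = 8.
ln(V) = 2.079442, ln(N) = 2.564949
C = 2.079442 / 2.564949 = 0.81

0.81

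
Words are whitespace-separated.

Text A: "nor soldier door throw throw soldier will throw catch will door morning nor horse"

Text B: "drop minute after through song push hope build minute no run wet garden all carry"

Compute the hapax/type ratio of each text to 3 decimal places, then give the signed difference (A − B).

-0.554

A: hapax=3, V=8, ratio=0.375
B: hapax=13, V=14, ratio=0.929
Difference = 0.375 − 0.929 = -0.554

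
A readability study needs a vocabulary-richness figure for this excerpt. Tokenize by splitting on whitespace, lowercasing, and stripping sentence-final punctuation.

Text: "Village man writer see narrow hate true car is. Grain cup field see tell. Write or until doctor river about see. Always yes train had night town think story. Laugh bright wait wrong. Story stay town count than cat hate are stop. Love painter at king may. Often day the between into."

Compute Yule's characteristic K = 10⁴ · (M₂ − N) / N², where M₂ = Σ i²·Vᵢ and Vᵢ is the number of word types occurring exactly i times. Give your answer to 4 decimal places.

44.3787

Frequencies: see:3, hate:2, town:2, story:2, village:1, man:1, writer:1, narrow:1, true:1, car:1, is:1, grain:1, cup:1, field:1, tell:1, write:1, or:1, until:1, doctor:1, river:1, … (27 more, each freq 1)
N = 52. Frequency spectrum: V_1=43, V_2=3, V_3=1
M₂ = 1²·43 + 2²·3 + 3²·1 = 64
K = 10000 × (64 − 52) / 52² = 44.3787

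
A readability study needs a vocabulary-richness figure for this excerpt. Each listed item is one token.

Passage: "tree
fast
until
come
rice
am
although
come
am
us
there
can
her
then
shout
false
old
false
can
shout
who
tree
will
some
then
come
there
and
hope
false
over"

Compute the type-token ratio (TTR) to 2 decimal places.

N = 31 tokens, V = 21 types.
TTR = V / N = 21 / 31 = 0.68

0.68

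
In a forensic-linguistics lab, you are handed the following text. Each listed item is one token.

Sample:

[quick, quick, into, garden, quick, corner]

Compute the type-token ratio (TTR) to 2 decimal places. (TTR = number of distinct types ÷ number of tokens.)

N = 6 tokens, V = 4 types.
TTR = V / N = 4 / 6 = 0.67

0.67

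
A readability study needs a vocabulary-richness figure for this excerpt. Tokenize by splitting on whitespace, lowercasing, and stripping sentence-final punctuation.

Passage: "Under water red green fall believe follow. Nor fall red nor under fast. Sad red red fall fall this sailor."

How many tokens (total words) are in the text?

20

Tokens: under, water, red, green, fall, believe, follow, nor, fall, red, nor, under, fast, sad, red, red, fall, fall, this, sailor
N = 20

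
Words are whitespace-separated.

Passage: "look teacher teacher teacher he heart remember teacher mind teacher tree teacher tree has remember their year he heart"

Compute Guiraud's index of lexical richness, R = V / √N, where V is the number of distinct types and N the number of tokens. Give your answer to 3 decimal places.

N = 19, V = 10.
√N = 4.358899
R = 10 / 4.358899 = 2.294

2.294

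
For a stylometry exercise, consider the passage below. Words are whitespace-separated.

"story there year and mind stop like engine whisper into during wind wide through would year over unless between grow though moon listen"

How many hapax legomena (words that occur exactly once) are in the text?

21

Frequencies: year:2, story:1, there:1, and:1, mind:1, stop:1, like:1, engine:1, whisper:1, into:1, during:1, wind:1, wide:1, through:1, would:1, over:1, unless:1, between:1, grow:1, though:1, … (2 more, each freq 1)
Hapax (freq=1): and, between, during, engine, grow, into, like, listen, mind, moon, over, stop, story, there, though, through, unless, whisper, wide, wind, would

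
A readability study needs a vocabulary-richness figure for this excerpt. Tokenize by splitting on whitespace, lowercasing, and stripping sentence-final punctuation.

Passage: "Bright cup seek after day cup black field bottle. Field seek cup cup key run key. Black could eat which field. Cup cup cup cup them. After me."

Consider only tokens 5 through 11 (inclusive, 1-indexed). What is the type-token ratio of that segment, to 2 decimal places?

0.86

Segment tokens 5–11: day, cup, black, field, bottle, field, seek
Segment N = 7, segment V = 6.
TTR = 6 / 7 = 0.86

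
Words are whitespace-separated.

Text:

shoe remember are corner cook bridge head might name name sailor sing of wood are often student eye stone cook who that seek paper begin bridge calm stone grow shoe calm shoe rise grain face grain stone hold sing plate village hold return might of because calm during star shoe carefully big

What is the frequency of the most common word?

4

Frequencies: shoe:4, stone:3, calm:3, are:2, cook:2, bridge:2, might:2, name:2, sing:2, of:2, grain:2, hold:2, remember:1, corner:1, head:1, sailor:1, wood:1, often:1, student:1, eye:1, … (16 more, each freq 1)
Most common: 'shoe' with frequency 4.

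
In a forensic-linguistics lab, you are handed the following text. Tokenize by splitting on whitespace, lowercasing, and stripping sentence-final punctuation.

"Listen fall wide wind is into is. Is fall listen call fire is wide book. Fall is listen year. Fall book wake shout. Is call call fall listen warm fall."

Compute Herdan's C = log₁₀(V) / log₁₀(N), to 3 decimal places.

N = 30, V = 13.
log₁₀(V) = 1.113943, log₁₀(N) = 1.477121
C = 1.113943 / 1.477121 = 0.754

0.754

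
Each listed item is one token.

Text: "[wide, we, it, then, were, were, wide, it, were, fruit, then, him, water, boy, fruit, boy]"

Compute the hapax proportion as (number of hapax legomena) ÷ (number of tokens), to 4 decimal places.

Frequencies: were:3, wide:2, it:2, then:2, fruit:2, boy:2, we:1, him:1, water:1
Hapax count = 3; token count = 16.
Ratio = 3 / 16 = 0.1875

0.1875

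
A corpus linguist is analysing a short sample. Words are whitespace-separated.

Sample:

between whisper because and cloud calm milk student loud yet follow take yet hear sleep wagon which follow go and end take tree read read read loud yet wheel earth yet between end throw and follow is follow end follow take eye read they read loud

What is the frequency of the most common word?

5

Frequencies: follow:5, read:5, yet:4, and:3, loud:3, take:3, end:3, between:2, whisper:1, because:1, cloud:1, calm:1, milk:1, student:1, hear:1, sleep:1, wagon:1, which:1, go:1, tree:1, … (6 more, each freq 1)
Most common: 'follow' with frequency 5.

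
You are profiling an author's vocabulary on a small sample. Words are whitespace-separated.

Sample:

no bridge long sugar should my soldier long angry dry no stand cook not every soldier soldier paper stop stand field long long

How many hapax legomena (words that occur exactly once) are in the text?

Frequencies: long:4, soldier:3, no:2, stand:2, bridge:1, sugar:1, should:1, my:1, angry:1, dry:1, cook:1, not:1, every:1, paper:1, stop:1, field:1
Hapax (freq=1): angry, bridge, cook, dry, every, field, my, not, paper, should, stop, sugar

12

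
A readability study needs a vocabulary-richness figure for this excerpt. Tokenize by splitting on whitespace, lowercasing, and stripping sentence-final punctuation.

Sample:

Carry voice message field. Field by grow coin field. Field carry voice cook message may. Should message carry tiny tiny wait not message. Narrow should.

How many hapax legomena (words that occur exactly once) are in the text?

Frequencies: message:4, field:4, carry:3, voice:2, should:2, tiny:2, by:1, grow:1, coin:1, cook:1, may:1, wait:1, not:1, narrow:1
Hapax (freq=1): by, coin, cook, grow, may, narrow, not, wait

8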